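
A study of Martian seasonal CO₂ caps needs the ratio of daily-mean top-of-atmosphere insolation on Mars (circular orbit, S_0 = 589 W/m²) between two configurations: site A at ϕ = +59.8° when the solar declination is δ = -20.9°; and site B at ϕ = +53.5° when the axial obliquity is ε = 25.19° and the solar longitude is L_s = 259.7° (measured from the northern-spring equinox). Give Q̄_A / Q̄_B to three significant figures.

— Configuration A (ϕ=+59.8°):
cos h₀ = −tan(+59.8°) tan(-20.900°) = 0.6561, h₀ = 0.8551 rad.
Bracket: h₀ sin ϕ sin δ + cos ϕ cos δ sin h₀ = 0.8551×0.86427×-0.35674 + 0.50302×0.93420×0.75467 = -0.263644 + 0.354635 = 0.090991.
Q̄ = (S_0/π) × [bracket] = (589/π) × 0.090991 = 17.059 W/m².
— Configuration B (ϕ=+53.5°):
Solar declination: sin δ = sin ε · sin L_s = sin 25.19° × sin 259.7° = -0.41876, so δ = -24.756°.
cos h₀ = −tan(+53.5°) tan(-24.756°) = 0.6232, h₀ = 0.8980 rad.
Bracket: h₀ sin ϕ sin δ + cos ϕ cos δ sin h₀ = 0.8980×0.80386×-0.41876 + 0.59482×0.90810×0.78206 = -0.302289 + 0.422434 = 0.120145.
Q̄ = (S_0/π) × [bracket] = (589/π) × 0.120145 = 22.525 W/m².
Ratio Q̄_A / Q̄_B = 17.059 / 22.525 = 0.7573.

Q̄_A / Q̄_B ≈ 0.757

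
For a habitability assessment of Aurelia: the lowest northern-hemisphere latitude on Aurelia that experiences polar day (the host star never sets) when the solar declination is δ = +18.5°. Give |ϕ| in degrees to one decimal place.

Polar day requires cos h₀ = −tan ϕ tan δ ≤ −1, i.e. tan ϕ tan δ ≥ 1.
The boundary is |tan ϕ| · |tan δ| = 1, so |ϕ| = 90° − |δ| = 90° − 18.5° = 71.5° in the northern hemisphere.

|ϕ| = 71.5°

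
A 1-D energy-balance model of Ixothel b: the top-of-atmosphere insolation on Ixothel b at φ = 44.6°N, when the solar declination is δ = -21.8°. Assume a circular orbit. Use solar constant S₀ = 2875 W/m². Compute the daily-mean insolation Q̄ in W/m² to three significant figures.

Q̄ ≈ 278 W/m²

cos H₀ = −tan(+44.6°) tan(-21.800°) = 0.3944, H₀ = 1.1654 rad.
Bracket: H₀ sin φ sin δ + cos φ cos δ sin H₀ = 1.1654×0.70215×-0.37137 + 0.71203×0.92849×0.91893 = -0.303887 + 0.607516 = 0.303629.
Q̄ = (S₀/π) × [bracket] = (2875/π) × 0.303629 = 277.9 W/m².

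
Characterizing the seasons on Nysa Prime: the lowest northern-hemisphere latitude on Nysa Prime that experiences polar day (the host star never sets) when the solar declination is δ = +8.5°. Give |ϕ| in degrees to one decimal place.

Polar day requires cos h₀ = −tan ϕ tan δ ≤ −1, i.e. tan ϕ tan δ ≥ 1.
The boundary is |tan ϕ| · |tan δ| = 1, so |ϕ| = 90° − |δ| = 90° − 8.5° = 81.5° in the northern hemisphere.

|ϕ| = 81.5°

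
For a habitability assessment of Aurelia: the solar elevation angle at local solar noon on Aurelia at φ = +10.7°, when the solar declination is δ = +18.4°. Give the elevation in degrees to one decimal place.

At local noon the hour angle is zero, so the zenith angle equals |φ − δ| = |+10.7° − (+18.400°)| = 7.700°.
Elevation = 90° − 7.700° = 82.3°.

82.3°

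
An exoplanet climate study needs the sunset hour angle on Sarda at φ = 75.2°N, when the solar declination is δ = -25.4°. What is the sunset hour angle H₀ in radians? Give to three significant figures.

cos H₀ = −tan φ · tan δ = 1.7972 ≥ 1, so the host star never rises (polar night) and H₀ = 0.

H₀ = 0.00 rad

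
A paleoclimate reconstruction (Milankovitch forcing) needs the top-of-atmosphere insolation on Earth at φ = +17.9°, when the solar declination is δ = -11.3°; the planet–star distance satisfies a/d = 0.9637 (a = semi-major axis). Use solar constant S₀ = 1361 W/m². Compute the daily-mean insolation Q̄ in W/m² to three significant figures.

Q̄ ≈ 338 W/m²

cos H₀ = −tan(+17.9°) tan(-11.300°) = 0.0645, H₀ = 1.5062 rad.
Bracket: H₀ sin φ sin δ + cos φ cos δ sin H₀ = 1.5062×0.30736×-0.19595 + 0.95159×0.98061×0.99792 = -0.090714 + 0.931198 = 0.840484.
Inverse-square distance factor (a/d)² = 0.9637² = 0.928718.
Q̄ = (S₀/π) × 0.928718 × [bracket] = (1361/π) × 0.928718 × 0.840484 = 338.2 W/m².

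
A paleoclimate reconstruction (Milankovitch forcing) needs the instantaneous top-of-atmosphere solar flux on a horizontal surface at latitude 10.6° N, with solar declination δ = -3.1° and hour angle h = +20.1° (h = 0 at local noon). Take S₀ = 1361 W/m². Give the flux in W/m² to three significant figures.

cos θ_z = sin φ sin δ + cos φ cos δ cos h = -0.009948 + 0.921718 = 0.911770.
Flux = S₀ · cos θ_z = 1361 × 0.911770 = 1241 W/m².

1.24e+03 W/m²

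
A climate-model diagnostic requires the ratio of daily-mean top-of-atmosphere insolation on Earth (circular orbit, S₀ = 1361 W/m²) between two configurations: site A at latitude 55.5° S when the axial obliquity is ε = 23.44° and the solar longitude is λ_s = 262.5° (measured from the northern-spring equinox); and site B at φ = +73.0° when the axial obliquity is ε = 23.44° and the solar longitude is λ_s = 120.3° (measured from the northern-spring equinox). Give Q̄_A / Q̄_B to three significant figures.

Q̄_A / Q̄_B ≈ 1.10

— Configuration A (φ=-55.5°):
Solar declination: sin δ = sin ε · sin λ_s = sin 23.44° × sin 262.5° = -0.39439, so δ = -23.228°.
cos H₀ = −tan(-55.5°) tan(-23.228°) = -0.6244, H₀ = 2.2452 rad.
Bracket: H₀ sin φ sin δ + cos φ cos δ sin H₀ = 2.2452×-0.82413×-0.39439 + 0.56641×0.91895×0.78107 = 0.729754 + 0.406549 = 1.136303.
Q̄ = (S₀/π) × [bracket] = (1361/π) × 1.136303 = 492.27 W/m².
— Configuration B (φ=+73.0°):
Solar declination: sin δ = sin ε · sin λ_s = sin 23.44° × sin 120.3° = 0.34345, so δ = +20.087°.
cos H₀ = −tan(+73.0°) tan(+20.087°) = -1.1961 ≤ −1 ⇒ polar day, H₀ = π.
Bracket: H₀ sin φ sin δ + cos φ cos δ sin H₀ = 3.1416×0.95630×0.34345 + 0.29237×0.93917×0.00000 = 1.031831 + 0.000000 = 1.031831.
Q̄ = (S₀/π) × [bracket] = (1361/π) × 1.031831 = 447.01 W/m².
Ratio Q̄_A / Q̄_B = 492.27 / 447.01 = 1.101.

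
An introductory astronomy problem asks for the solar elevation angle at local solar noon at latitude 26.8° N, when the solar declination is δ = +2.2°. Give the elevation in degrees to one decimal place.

At local noon the hour angle is zero, so the zenith angle equals |φ − δ| = |+26.8° − (+2.200°)| = 24.600°.
Elevation = 90° − 24.600° = 65.4°.

65.4°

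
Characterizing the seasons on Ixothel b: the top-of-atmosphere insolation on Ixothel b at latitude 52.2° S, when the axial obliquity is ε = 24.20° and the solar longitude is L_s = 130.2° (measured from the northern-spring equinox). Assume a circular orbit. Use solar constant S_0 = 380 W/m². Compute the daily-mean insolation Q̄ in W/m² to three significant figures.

Q̄ ≈ 29.9 W/m²

Solar declination: sin δ = sin ε · sin L_s = sin 24.20° × sin 130.2° = 0.31310, so δ = +18.246°.
cos h₀ = −tan(-52.2°) tan(+18.246°) = 0.4250, h₀ = 1.1318 rad.
Bracket: h₀ sin ϕ sin δ + cos ϕ cos δ sin h₀ = 1.1318×-0.79016×0.31310 + 0.61291×0.94972×0.90519 = -0.280006 + 0.526905 = 0.246899.
Q̄ = (S_0/π) × [bracket] = (380/π) × 0.246899 = 29.86 W/m².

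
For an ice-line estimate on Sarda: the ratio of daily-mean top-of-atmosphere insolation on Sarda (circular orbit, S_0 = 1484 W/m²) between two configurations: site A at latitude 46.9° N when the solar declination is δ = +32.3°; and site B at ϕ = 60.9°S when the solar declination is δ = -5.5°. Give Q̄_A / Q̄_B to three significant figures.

— Configuration A (ϕ=+46.9°):
cos h₀ = −tan(+46.9°) tan(+32.300°) = -0.6756, h₀ = 2.3125 rad.
Bracket: h₀ sin ϕ sin δ + cos ϕ cos δ sin h₀ = 2.3125×0.73016×0.53435 + 0.68327×0.84526×0.73731 = 0.902247 + 0.425827 = 1.328074.
Q̄ = (S_0/π) × [bracket] = (1484/π) × 1.328074 = 627.34 W/m².
— Configuration B (ϕ=-60.9°):
cos h₀ = −tan(-60.9°) tan(-5.500°) = -0.1730, h₀ = 1.7447 rad.
Bracket: h₀ sin ϕ sin δ + cos ϕ cos δ sin h₀ = 1.7447×-0.87377×-0.09585 + 0.48634×0.99540×0.98492 = 0.146120 + 0.476803 = 0.622923.
Q̄ = (S_0/π) × [bracket] = (1484/π) × 0.622923 = 294.25 W/m².
Ratio Q̄_A / Q̄_B = 627.34 / 294.25 = 2.132.

Q̄_A / Q̄_B ≈ 2.13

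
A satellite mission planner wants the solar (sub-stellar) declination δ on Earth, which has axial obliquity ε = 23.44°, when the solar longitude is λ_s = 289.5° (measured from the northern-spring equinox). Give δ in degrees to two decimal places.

sin δ = sin ε · sin λ_s = sin 23.44° × sin 289.5° = -0.374972.
δ = arcsin(-0.374972) = -22.02°.

δ = -22.02°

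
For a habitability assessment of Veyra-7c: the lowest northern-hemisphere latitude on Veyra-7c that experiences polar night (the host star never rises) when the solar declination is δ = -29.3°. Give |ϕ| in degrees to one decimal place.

Polar night requires cos h₀ = −tan ϕ tan δ ≥ 1, i.e. tan ϕ tan δ ≤ −1.
The boundary is |tan ϕ| · |tan δ| = 1, so |ϕ| = 90° − |δ| = 90° − 29.3° = 60.7° in the northern hemisphere.

|ϕ| = 60.7°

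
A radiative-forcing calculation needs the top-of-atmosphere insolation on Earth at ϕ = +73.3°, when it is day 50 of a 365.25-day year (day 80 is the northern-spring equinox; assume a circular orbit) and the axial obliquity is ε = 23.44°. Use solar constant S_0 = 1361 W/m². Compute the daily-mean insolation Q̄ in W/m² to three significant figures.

Solar longitude: L_s = 360° × (50 − 80)/365.25 = -29.569°, i.e. -29.569° + 360° = 330.431°.
sin δ = sin 23.44° × sin 330.431° = -0.19630, so δ = -11.320°.
cos h₀ = −tan(+73.3°) tan(-11.320°) = 0.6673, h₀ = 0.8403 rad.
Bracket: h₀ sin ϕ sin δ + cos ϕ cos δ sin h₀ = 0.8403×0.95782×-0.19630 + 0.28736×0.98054×0.74482 = -0.157993 + 0.209866 = 0.051873.
Q̄ = (S_0/π) × [bracket] = (1361/π) × 0.051873 = 22.47 W/m².

Q̄ ≈ 22.5 W/m²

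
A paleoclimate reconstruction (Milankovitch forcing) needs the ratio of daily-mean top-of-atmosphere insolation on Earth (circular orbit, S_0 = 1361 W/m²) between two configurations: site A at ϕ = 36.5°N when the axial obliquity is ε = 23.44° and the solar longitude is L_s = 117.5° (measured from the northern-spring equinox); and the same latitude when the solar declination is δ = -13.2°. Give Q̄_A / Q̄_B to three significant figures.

Q̄_A / Q̄_B ≈ 1.91

— Configuration A (ϕ=+36.5°):
Solar declination: sin δ = sin ε · sin L_s = sin 23.44° × sin 117.5° = 0.35284, so δ = +20.661°.
cos h₀ = −tan(+36.5°) tan(+20.661°) = -0.2790, h₀ = 1.8536 rad.
Bracket: h₀ sin ϕ sin δ + cos ϕ cos δ sin h₀ = 1.8536×0.59482×0.35284 + 0.80386×0.93568×0.96028 = 0.389027 + 0.722280 = 1.111307.
Q̄ = (S_0/π) × [bracket] = (1361/π) × 1.111307 = 481.44 W/m².
— Configuration B (ϕ=+36.5°):
cos h₀ = −tan(+36.5°) tan(-13.200°) = 0.1736, h₀ = 1.3964 rad.
Bracket: h₀ sin ϕ sin δ + cos ϕ cos δ sin h₀ = 1.3964×0.59482×-0.22835 + 0.80386×0.97358×0.98482 = -0.189669 + 0.770742 = 0.581073.
Q̄ = (S_0/π) × [bracket] = (1361/π) × 0.581073 = 251.73 W/m².
Ratio Q̄_A / Q̄_B = 481.44 / 251.73 = 1.913.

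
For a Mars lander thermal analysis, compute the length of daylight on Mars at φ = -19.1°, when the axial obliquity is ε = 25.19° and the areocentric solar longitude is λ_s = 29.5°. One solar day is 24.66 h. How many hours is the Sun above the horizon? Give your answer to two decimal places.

11.75 h

sin δ = sin 25.19° × sin 29.5° = 0.20959, so δ = +12.098°.
cos H₀ = −tan φ · tan δ = −tan(-19.1°) × tan(+12.098°) = 0.0742, so H₀ = 1.4965 rad = 85.74°.
Daylight = 2H₀/(2π) × 24.66 h = (1.4965/π) × 24.66 = 11.75 h.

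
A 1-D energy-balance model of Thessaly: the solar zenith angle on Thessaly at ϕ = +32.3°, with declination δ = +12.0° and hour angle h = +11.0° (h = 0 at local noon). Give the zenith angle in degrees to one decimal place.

cos θ_z = sin ϕ sin δ + cos ϕ cos δ cos h = 0.111098 + 0.811600 = 0.922698.
θ_z = arccos(0.922698) = 22.7°.

θ_z = 22.7°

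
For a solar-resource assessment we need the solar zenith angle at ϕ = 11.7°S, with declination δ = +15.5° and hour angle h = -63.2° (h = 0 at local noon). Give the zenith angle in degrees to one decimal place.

cos θ_z = sin ϕ sin δ + cos ϕ cos δ cos h = -0.054193 + 0.425452 = 0.371259.
θ_z = arccos(0.371259) = 68.2°.

θ_z = 68.2°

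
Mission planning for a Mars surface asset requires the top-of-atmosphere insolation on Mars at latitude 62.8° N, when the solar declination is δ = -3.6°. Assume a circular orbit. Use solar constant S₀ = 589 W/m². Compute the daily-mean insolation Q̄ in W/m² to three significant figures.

cos H₀ = −tan(+62.8°) tan(-3.600°) = 0.1224, H₀ = 1.4481 rad.
Bracket: H₀ sin φ sin δ + cos φ cos δ sin H₀ = 1.4481×0.88942×-0.06279 + 0.45710×0.99803×0.99248 = -0.080872 + 0.452769 = 0.371897.
Q̄ = (S₀/π) × [bracket] = (589/π) × 0.371897 = 69.72 W/m².

Q̄ ≈ 69.7 W/m²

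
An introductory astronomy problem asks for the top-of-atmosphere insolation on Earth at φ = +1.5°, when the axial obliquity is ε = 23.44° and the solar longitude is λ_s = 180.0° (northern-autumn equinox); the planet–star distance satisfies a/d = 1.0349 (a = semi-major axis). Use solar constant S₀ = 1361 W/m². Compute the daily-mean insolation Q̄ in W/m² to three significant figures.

Q̄ ≈ 464 W/m²

Solar declination: sin δ = sin ε · sin λ_s = sin 23.44° × sin 180.0° = 0.00000, so δ = +0.000°.
cos H₀ = −tan(+1.5°) tan(+0.000°) = -0.0000, H₀ = 1.5708 rad.
Bracket: H₀ sin φ sin δ + cos φ cos δ sin H₀ = 1.5708×0.02618×0.00000 + 0.99966×1.00000×1.00000 = 0.000000 + 0.999660 = 0.999660.
Inverse-square distance factor (a/d)² = 1.0349² = 1.071018.
Q̄ = (S₀/π) × 1.071018 × [bracket] = (1361/π) × 1.071018 × 0.999660 = 463.8 W/m².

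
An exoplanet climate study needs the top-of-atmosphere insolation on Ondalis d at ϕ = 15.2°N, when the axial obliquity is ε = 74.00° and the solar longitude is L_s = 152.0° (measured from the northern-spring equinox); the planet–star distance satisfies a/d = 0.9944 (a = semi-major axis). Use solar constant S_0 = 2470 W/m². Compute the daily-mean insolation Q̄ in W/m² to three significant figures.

Q̄ ≈ 820 W/m²

Solar declination: sin δ = sin ε · sin L_s = sin 74.00° × sin 152.0° = 0.45129, so δ = +26.826°.
cos h₀ = −tan(+15.2°) tan(+26.826°) = -0.1374, h₀ = 1.7086 rad.
Bracket: h₀ sin ϕ sin δ + cos ϕ cos δ sin h₀ = 1.7086×0.26219×0.45129 + 0.96502×0.89238×0.99052 = 0.202168 + 0.853001 = 1.055169.
Inverse-square distance factor (a/d)² = 0.9944² = 0.988831.
Q̄ = (S_0/π) × 0.988831 × [bracket] = (2470/π) × 0.988831 × 1.055169 = 820.3 W/m².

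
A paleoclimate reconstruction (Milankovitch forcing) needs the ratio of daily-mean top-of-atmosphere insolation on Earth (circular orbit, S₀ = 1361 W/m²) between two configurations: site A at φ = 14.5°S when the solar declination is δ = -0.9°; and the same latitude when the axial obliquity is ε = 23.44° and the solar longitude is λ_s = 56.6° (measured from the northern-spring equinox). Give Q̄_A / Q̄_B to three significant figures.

Q̄_A / Q̄_B ≈ 1.24

— Configuration A (φ=-14.5°):
cos H₀ = −tan(-14.5°) tan(-0.900°) = -0.0041, H₀ = 1.5749 rad.
Bracket: H₀ sin φ sin δ + cos φ cos δ sin H₀ = 1.5749×-0.25038×-0.01571 + 0.96815×0.99988×0.99999 = 0.006195 + 0.968024 = 0.974219.
Q̄ = (S₀/π) × [bracket] = (1361/π) × 0.974219 = 422.05 W/m².
— Configuration B (φ=-14.5°):
Solar declination: sin δ = sin ε · sin λ_s = sin 23.44° × sin 56.6° = 0.33209, so δ = +19.396°.
cos H₀ = −tan(-14.5°) tan(+19.396°) = 0.0911, H₀ = 1.4796 rad.
Bracket: H₀ sin φ sin δ + cos φ cos δ sin H₀ = 1.4796×-0.25038×0.33209 + 0.96815×0.94325×0.99585 = -0.123027 + 0.909418 = 0.786391.
Q̄ = (S₀/π) × [bracket] = (1361/π) × 0.786391 = 340.68 W/m².
Ratio Q̄_A / Q̄_B = 422.05 / 340.68 = 1.239.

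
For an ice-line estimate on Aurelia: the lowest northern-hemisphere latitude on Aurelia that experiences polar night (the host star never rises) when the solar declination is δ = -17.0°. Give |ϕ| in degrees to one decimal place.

Polar night requires cos h₀ = −tan ϕ tan δ ≥ 1, i.e. tan ϕ tan δ ≤ −1.
The boundary is |tan ϕ| · |tan δ| = 1, so |ϕ| = 90° − |δ| = 90° − 17.0° = 73.0° in the northern hemisphere.

|ϕ| = 73.0°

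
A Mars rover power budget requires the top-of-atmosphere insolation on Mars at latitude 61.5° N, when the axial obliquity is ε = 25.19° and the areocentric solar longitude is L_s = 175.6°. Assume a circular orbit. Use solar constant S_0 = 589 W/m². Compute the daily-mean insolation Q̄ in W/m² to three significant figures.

sin δ = sin 25.19° × sin 175.6° = 0.03265, so δ = +1.871°.
cos h₀ = −tan(+61.5°) tan(+1.871°) = -0.0602, h₀ = 1.6310 rad.
Bracket: h₀ sin ϕ sin δ + cos ϕ cos δ sin h₀ = 1.6310×0.87882×0.03265 + 0.47716×0.99947×0.99819 = 0.046799 + 0.476044 = 0.522843.
Q̄ = (S_0/π) × [bracket] = (589/π) × 0.522843 = 98.02 W/m².

Q̄ ≈ 98.0 W/m²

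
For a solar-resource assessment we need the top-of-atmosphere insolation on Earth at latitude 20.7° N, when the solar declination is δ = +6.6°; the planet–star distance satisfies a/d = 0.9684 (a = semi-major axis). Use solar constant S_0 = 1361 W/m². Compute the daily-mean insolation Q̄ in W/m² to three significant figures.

cos h₀ = −tan(+20.7°) tan(+6.600°) = -0.0437, h₀ = 1.6145 rad.
Bracket: h₀ sin ϕ sin δ + cos ϕ cos δ sin h₀ = 1.6145×0.35347×0.11494 + 0.93544×0.99337×0.99904 = 0.065594 + 0.928346 = 0.993940.
Inverse-square distance factor (a/d)² = 0.9684² = 0.937799.
Q̄ = (S_0/π) × 0.937799 × [bracket] = (1361/π) × 0.937799 × 0.993940 = 403.8 W/m².

Q̄ ≈ 404 W/m²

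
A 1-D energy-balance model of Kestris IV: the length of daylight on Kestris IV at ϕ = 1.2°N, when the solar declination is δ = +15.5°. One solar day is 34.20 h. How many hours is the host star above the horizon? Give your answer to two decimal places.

17.16 h

cos h₀ = −tan ϕ · tan δ = −tan(+1.2°) × tan(+15.500°) = -0.0058, so h₀ = 1.5766 rad = 90.33°.
Daylight = 2h₀/(2π) × 34.20 h = (1.5766/π) × 34.20 = 17.16 h.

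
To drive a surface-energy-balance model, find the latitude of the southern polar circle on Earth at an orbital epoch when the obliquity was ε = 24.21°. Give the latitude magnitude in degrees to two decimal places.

65.79°

The polar circle is the lowest latitude that experiences at least one full rotation of continuous darkness at the northern-summer solstice; it lies at |ϕ| = 90° − ε = 90° − 24.21° = 65.79°.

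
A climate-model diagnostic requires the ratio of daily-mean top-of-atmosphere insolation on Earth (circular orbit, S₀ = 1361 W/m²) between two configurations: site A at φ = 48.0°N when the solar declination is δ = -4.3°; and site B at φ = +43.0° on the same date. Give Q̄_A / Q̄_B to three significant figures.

Q̄_A / Q̄_B ≈ 0.894

— Configuration A (φ=+48.0°):
cos H₀ = −tan(+48.0°) tan(-4.300°) = 0.0835, H₀ = 1.4872 rad.
Bracket: H₀ sin φ sin δ + cos φ cos δ sin H₀ = 1.4872×0.74314×-0.07498 + 0.66913×0.99719×0.99651 = -0.082868 + 0.664921 = 0.582053.
Q̄ = (S₀/π) × [bracket] = (1361/π) × 0.582053 = 252.16 W/m².
— Configuration B (φ=+43.0°):
cos H₀ = −tan(+43.0°) tan(-4.300°) = 0.0701, H₀ = 1.5006 rad.
Bracket: H₀ sin φ sin δ + cos φ cos δ sin H₀ = 1.5006×0.68200×-0.07498 + 0.73135×0.99719×0.99754 = -0.076735 + 0.727501 = 0.650766.
Q̄ = (S₀/π) × [bracket] = (1361/π) × 0.650766 = 281.92 W/m².
Ratio Q̄_A / Q̄_B = 252.16 / 281.92 = 0.8944.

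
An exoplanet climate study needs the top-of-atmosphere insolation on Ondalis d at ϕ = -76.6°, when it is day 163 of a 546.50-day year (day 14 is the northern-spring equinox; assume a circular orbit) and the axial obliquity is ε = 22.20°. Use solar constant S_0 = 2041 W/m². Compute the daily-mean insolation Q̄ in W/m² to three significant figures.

Q̄ ≈ 0.00 W/m²

Solar longitude: L_s = 360° × (163 − 14)/546.50 = 98.152°.
sin δ = sin 22.20° × sin 98.152° = 0.37402, so δ = +21.964°.
cos h₀ = −tan(-76.6°) tan(+21.964°) = 1.6929 ≥ 1 ⇒ polar night, h₀ = 0 and Q̄ = 0.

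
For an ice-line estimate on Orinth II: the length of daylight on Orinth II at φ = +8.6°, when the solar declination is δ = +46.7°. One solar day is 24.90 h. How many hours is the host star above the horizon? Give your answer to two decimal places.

13.73 h

cos H₀ = −tan φ · tan δ = −tan(+8.6°) × tan(+46.700°) = -0.1605, so H₀ = 1.7320 rad = 99.24°.
Daylight = 2H₀/(2π) × 24.90 h = (1.7320/π) × 24.90 = 13.73 h.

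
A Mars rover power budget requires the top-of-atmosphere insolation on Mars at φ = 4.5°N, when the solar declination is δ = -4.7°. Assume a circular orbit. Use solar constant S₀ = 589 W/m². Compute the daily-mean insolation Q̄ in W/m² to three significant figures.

Q̄ ≈ 184 W/m²

cos H₀ = −tan(+4.5°) tan(-4.700°) = 0.0065, H₀ = 1.5643 rad.
Bracket: H₀ sin φ sin δ + cos φ cos δ sin H₀ = 1.5643×0.07846×-0.08194 + 0.99692×0.99664×0.99998 = -0.010057 + 0.993550 = 0.983493.
Q̄ = (S₀/π) × [bracket] = (589/π) × 0.983493 = 184.4 W/m².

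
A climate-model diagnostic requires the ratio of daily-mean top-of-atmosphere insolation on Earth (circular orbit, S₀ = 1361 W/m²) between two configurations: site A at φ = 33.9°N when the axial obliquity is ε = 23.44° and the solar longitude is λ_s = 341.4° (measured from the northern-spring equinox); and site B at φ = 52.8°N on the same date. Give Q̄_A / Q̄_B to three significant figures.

— Configuration A (φ=+33.9°):
Solar declination: sin δ = sin ε · sin λ_s = sin 23.44° × sin 341.4° = -0.12688, so δ = -7.289°.
cos H₀ = −tan(+33.9°) tan(-7.289°) = 0.0860, H₀ = 1.4847 rad.
Bracket: H₀ sin φ sin δ + cos φ cos δ sin H₀ = 1.4847×0.55775×-0.12688 + 0.83001×0.99192×0.99630 = -0.105068 + 0.820257 = 0.715189.
Q̄ = (S₀/π) × [bracket] = (1361/π) × 0.715189 = 309.83 W/m².
— Configuration B (φ=+52.8°):
cos H₀ = −tan(+52.8°) tan(-7.289°) = 0.1685, H₀ = 1.4015 rad.
Bracket: H₀ sin φ sin δ + cos φ cos δ sin H₀ = 1.4015×0.79653×-0.12688 + 0.60460×0.99192×0.98570 = -0.141641 + 0.591139 = 0.449498.
Q̄ = (S₀/π) × [bracket] = (1361/π) × 0.449498 = 194.73 W/m².
Ratio Q̄_A / Q̄_B = 309.83 / 194.73 = 1.591.

Q̄_A / Q̄_B ≈ 1.59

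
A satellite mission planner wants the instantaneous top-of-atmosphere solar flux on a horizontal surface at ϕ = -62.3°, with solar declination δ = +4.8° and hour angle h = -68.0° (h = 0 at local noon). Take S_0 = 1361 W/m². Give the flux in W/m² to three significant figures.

135 W/m²

cos θ_z = sin ϕ sin δ + cos ϕ cos δ cos h = -0.074088 + 0.173522 = 0.099434.
Flux = S_0 · cos θ_z = 1361 × 0.099434 = 135.3 W/m².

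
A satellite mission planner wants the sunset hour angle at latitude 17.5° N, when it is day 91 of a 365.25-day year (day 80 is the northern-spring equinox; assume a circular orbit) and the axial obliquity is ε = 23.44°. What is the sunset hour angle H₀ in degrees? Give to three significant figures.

Solar longitude: λ_s = 360° × (91 − 80)/365.25 = 10.842°.
sin δ = sin 23.44° × sin 10.842° = 0.07482, so δ = +4.291°.
cos H₀ = −tan φ · tan δ = −tan(+17.5°) × tan(+4.291°) = -0.0237, so H₀ = 1.5945 rad = 91.36°.

H₀ = 91.4°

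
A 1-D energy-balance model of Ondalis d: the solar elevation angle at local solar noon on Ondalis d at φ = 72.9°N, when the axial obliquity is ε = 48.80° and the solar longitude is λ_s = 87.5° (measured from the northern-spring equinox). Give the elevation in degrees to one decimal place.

Solar declination: sin δ = sin ε · sin λ_s = sin 48.80° × sin 87.5° = 0.75170, so δ = +48.738°.
At local noon the hour angle is zero, so the zenith angle equals |φ − δ| = |+72.9° − (+48.738°)| = 24.162°.
Elevation = 90° − 24.162° = 65.8°.

65.8°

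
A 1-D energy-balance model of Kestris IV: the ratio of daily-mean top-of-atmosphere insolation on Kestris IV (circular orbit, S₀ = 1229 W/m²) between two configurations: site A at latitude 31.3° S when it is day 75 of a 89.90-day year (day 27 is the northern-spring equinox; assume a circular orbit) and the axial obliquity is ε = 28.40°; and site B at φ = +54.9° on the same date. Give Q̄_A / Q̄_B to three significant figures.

— Configuration A (φ=-31.3°):
Solar longitude: λ_s = 360° × (75 − 27)/89.90 = 192.214°.
sin δ = sin 28.40° × sin 192.214° = -0.10062, so δ = -5.775°.
cos H₀ = −tan(-31.3°) tan(-5.775°) = -0.0615, H₀ = 1.6323 rad.
Bracket: H₀ sin φ sin δ + cos φ cos δ sin H₀ = 1.6323×-0.51952×-0.10062 + 0.85446×0.99492×0.99811 = 0.085327 + 0.848513 = 0.933840.
Q̄ = (S₀/π) × [bracket] = (1229/π) × 0.933840 = 365.32 W/m².
— Configuration B (φ=+54.9°):
cos H₀ = −tan(+54.9°) tan(-5.775°) = 0.1439, H₀ = 1.4264 rad.
Bracket: H₀ sin φ sin δ + cos φ cos δ sin H₀ = 1.4264×0.81815×-0.10062 + 0.57501×0.99492×0.98959 = -0.117424 + 0.566134 = 0.448710.
Q̄ = (S₀/π) × [bracket] = (1229/π) × 0.448710 = 175.54 W/m².
Ratio Q̄_A / Q̄_B = 365.32 / 175.54 = 2.081.

Q̄_A / Q̄_B ≈ 2.08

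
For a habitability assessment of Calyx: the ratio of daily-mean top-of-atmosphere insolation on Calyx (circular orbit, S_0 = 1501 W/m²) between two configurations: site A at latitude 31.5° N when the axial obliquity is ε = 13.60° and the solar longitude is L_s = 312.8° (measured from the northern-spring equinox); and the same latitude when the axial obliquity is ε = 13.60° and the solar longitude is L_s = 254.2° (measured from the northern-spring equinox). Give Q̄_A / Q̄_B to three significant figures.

Q̄_A / Q̄_B ≈ 1.08

— Configuration A (ϕ=+31.5°):
Solar declination: sin δ = sin ε · sin L_s = sin 13.60° × sin 312.8° = -0.17253, so δ = -9.935°.
cos h₀ = −tan(+31.5°) tan(-9.935°) = 0.1073, h₀ = 1.4633 rad.
Bracket: h₀ sin ϕ sin δ + cos ϕ cos δ sin h₀ = 1.4633×0.52250×-0.17253 + 0.85264×0.98500×0.99422 = -0.131912 + 0.834996 = 0.703084.
Q̄ = (S_0/π) × [bracket] = (1501/π) × 0.703084 = 335.92 W/m².
— Configuration B (ϕ=+31.5°):
Solar declination: sin δ = sin ε · sin L_s = sin 13.60° × sin 254.2° = -0.22626, so δ = -13.077°.
cos h₀ = −tan(+31.5°) tan(-13.077°) = 0.1423, h₀ = 1.4280 rad.
Bracket: h₀ sin ϕ sin δ + cos ϕ cos δ sin h₀ = 1.4280×0.52250×-0.22626 + 0.85264×0.97407×0.98982 = -0.168819 + 0.822076 = 0.653257.
Q̄ = (S_0/π) × [bracket] = (1501/π) × 0.653257 = 312.12 W/m².
Ratio Q̄_A / Q̄_B = 335.92 / 312.12 = 1.076.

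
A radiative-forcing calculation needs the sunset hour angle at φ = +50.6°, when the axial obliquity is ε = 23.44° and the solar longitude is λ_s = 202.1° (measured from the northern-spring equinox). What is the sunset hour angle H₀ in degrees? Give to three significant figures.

H₀ = 79.4°

Solar declination: sin δ = sin ε · sin λ_s = sin 23.44° × sin 202.1° = -0.14966, so δ = -8.607°.
cos H₀ = −tan φ · tan δ = −tan(+50.6°) × tan(-8.607°) = 0.1843, so H₀ = 1.3855 rad = 79.38°.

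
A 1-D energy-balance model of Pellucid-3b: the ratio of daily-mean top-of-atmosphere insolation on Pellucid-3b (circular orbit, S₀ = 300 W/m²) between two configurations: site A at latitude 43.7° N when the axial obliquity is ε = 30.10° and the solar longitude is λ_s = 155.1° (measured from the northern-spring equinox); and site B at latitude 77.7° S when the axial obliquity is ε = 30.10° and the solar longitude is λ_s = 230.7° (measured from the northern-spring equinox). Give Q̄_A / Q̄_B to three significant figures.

Q̄_A / Q̄_B ≈ 0.798

— Configuration A (φ=+43.7°):
Solar declination: sin δ = sin ε · sin λ_s = sin 30.10° × sin 155.1° = 0.21115, so δ = +12.190°.
cos H₀ = −tan(+43.7°) tan(+12.190°) = -0.2064, H₀ = 1.7787 rad.
Bracket: H₀ sin φ sin δ + cos φ cos δ sin H₀ = 1.7787×0.69088×0.21115 + 0.72297×0.97745×0.97846 = 0.259476 + 0.691445 = 0.950921.
Q̄ = (S₀/π) × [bracket] = (300/π) × 0.950921 = 90.806 W/m².
— Configuration B (φ=-77.7°):
Solar declination: sin δ = sin ε · sin λ_s = sin 30.10° × sin 230.7° = -0.38809, so δ = -22.836°.
cos H₀ = −tan(-77.7°) tan(-22.836°) = -1.9313 ≤ −1 ⇒ polar day, H₀ = π.
Bracket: H₀ sin φ sin δ + cos φ cos δ sin H₀ = 3.1416×-0.97705×-0.38809 + 0.21303×0.92162×0.00000 = 1.191242 + 0.000000 = 1.191242.
Q̄ = (S₀/π) × [bracket] = (300/π) × 1.191242 = 113.76 W/m².
Ratio Q̄_A / Q̄_B = 90.806 / 113.76 = 0.7982.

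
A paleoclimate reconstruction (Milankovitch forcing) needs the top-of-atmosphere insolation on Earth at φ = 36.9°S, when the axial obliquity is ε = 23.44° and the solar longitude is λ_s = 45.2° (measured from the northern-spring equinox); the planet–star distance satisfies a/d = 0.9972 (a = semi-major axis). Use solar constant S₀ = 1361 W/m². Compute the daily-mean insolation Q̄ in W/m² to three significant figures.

Solar declination: sin δ = sin ε · sin λ_s = sin 23.44° × sin 45.2° = 0.28226, so δ = +16.395°.
cos H₀ = −tan(-36.9°) tan(+16.395°) = 0.2209, H₀ = 1.3481 rad.
Bracket: H₀ sin φ sin δ + cos φ cos δ sin H₀ = 1.3481×-0.60042×0.28226 + 0.79968×0.95934×0.97529 = -0.228469 + 0.748208 = 0.519739.
Inverse-square distance factor (a/d)² = 0.9972² = 0.994408.
Q̄ = (S₀/π) × 0.994408 × [bracket] = (1361/π) × 0.994408 × 0.519739 = 223.9 W/m².

Q̄ ≈ 224 W/m²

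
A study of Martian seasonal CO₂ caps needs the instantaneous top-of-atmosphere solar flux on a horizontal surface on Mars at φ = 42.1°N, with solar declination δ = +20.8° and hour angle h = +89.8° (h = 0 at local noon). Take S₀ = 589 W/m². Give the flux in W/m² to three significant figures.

142 W/m²

cos θ_z = sin φ sin δ + cos φ cos δ cos h = 0.238073 + 0.002421 = 0.240494.
Flux = S₀ · cos θ_z = 589 × 0.240494 = 141.7 W/m².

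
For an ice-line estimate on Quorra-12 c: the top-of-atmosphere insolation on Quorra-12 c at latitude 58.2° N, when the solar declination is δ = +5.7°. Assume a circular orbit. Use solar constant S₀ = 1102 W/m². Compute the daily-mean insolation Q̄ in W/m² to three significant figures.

cos H₀ = −tan(+58.2°) tan(+5.700°) = -0.1610, H₀ = 1.7325 rad.
Bracket: H₀ sin φ sin δ + cos φ cos δ sin H₀ = 1.7325×0.84989×0.09932 + 0.52696×0.99506×0.98696 = 0.146242 + 0.517519 = 0.663761.
Q̄ = (S₀/π) × [bracket] = (1102/π) × 0.663761 = 232.8 W/m².

Q̄ ≈ 233 W/m²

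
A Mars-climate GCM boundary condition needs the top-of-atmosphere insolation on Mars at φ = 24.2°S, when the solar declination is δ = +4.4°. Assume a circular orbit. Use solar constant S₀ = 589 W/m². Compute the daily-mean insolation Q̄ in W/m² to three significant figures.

cos H₀ = −tan(-24.2°) tan(+4.400°) = 0.0346, H₀ = 1.5362 rad.
Bracket: H₀ sin φ sin δ + cos φ cos δ sin H₀ = 1.5362×-0.40992×0.07672 + 0.91212×0.99705×0.99940 = -0.048312 + 0.908884 = 0.860572.
Q̄ = (S₀/π) × [bracket] = (589/π) × 0.860572 = 161.3 W/m².

Q̄ ≈ 161 W/m²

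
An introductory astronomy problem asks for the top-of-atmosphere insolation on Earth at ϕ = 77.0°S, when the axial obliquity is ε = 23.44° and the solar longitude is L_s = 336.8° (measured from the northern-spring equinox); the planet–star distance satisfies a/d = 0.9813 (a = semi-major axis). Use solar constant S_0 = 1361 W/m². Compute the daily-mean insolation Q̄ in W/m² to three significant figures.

Q̄ ≈ 216 W/m²

Solar declination: sin δ = sin ε · sin L_s = sin 23.44° × sin 336.8° = -0.15671, so δ = -9.016°.
cos h₀ = −tan(-77.0°) tan(-9.016°) = -0.6873, h₀ = 2.3285 rad.
Bracket: h₀ sin ϕ sin δ + cos ϕ cos δ sin h₀ = 2.3285×-0.97437×-0.15671 + 0.22495×0.98765×0.72641 = 0.355547 + 0.161388 = 0.516935.
Inverse-square distance factor (a/d)² = 0.9813² = 0.962950.
Q̄ = (S_0/π) × 0.962950 × [bracket] = (1361/π) × 0.962950 × 0.516935 = 215.6 W/m².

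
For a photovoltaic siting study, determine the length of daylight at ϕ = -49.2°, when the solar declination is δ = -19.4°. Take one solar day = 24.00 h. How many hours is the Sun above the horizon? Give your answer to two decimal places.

15.21 h

cos h₀ = −tan ϕ · tan δ = −tan(-49.2°) × tan(-19.400°) = -0.4080, so h₀ = 1.9910 rad = 114.08°.
Daylight = 2h₀/(2π) × 24.00 h = (1.9910/π) × 24.00 = 15.21 h.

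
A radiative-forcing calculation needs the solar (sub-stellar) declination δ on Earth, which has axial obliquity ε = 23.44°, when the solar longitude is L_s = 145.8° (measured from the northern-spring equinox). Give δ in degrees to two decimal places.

sin δ = sin ε · sin L_s = sin 23.44° × sin 145.8° = 0.223590.
δ = arcsin(0.223590) = +12.92°.

δ = +12.92°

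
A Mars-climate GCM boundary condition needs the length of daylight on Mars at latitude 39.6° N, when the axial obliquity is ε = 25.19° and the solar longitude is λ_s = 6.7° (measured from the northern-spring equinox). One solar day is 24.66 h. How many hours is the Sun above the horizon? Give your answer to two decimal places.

Solar declination: sin δ = sin ε · sin λ_s = sin 25.19° × sin 6.7° = 0.04966, so δ = +2.846°.
cos H₀ = −tan φ · tan δ = −tan(+39.6°) × tan(+2.846°) = -0.0411, so H₀ = 1.6119 rad = 92.36°.
Daylight = 2H₀/(2π) × 24.66 h = (1.6119/π) × 24.66 = 12.65 h.

12.65 h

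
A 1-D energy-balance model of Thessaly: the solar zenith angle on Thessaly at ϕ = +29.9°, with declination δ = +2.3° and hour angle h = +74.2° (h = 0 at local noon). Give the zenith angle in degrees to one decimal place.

cos θ_z = sin ϕ sin δ + cos ϕ cos δ cos h = 0.020005 + 0.235849 = 0.255854.
θ_z = arccos(0.255854) = 75.2°.

θ_z = 75.2°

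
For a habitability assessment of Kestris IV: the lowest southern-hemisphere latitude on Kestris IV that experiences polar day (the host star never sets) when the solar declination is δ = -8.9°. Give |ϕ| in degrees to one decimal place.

Polar day requires cos h₀ = −tan ϕ tan δ ≤ −1, i.e. tan ϕ tan δ ≥ 1.
The boundary is |tan ϕ| · |tan δ| = 1, so |ϕ| = 90° − |δ| = 90° − 8.9° = 81.1° in the southern hemisphere.

|ϕ| = 81.1°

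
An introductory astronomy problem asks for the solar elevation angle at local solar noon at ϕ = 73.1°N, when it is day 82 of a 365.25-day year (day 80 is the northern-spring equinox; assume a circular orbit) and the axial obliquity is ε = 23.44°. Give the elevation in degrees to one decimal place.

17.7°

Solar longitude: L_s = 360° × (82 − 80)/365.25 = 1.971°.
sin δ = sin 23.44° × sin 1.971° = 0.01368, so δ = +0.784°.
At local noon the hour angle is zero, so the zenith angle equals |ϕ − δ| = |+73.1° − (+0.784°)| = 72.316°.
Elevation = 90° − 72.316° = 17.7°.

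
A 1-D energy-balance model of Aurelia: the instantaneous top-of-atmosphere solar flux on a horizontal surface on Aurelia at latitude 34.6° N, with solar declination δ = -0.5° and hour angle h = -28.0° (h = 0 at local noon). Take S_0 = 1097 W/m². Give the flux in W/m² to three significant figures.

cos θ_z = sin ϕ sin δ + cos ϕ cos δ cos h = -0.004955 + 0.726759 = 0.721804.
Flux = S_0 · cos θ_z = 1097 × 0.721804 = 791.8 W/m².

792 W/m²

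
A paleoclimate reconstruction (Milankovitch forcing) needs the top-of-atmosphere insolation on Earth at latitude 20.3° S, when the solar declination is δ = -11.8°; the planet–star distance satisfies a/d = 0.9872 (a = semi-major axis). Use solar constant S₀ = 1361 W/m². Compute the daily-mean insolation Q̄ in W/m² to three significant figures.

cos H₀ = −tan(-20.3°) tan(-11.800°) = -0.0773, H₀ = 1.6482 rad.
Bracket: H₀ sin φ sin δ + cos φ cos δ sin H₀ = 1.6482×-0.34694×-0.20450 + 0.93789×0.97887×0.99701 = 0.116939 + 0.915327 = 1.032266.
Inverse-square distance factor (a/d)² = 0.9872² = 0.974564.
Q̄ = (S₀/π) × 0.974564 × [bracket] = (1361/π) × 0.974564 × 1.032266 = 435.8 W/m².

Q̄ ≈ 436 W/m²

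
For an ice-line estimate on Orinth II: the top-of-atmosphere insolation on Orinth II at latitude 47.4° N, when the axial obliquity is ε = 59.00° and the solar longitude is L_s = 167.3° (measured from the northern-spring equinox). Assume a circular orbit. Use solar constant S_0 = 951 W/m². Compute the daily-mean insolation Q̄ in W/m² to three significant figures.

Solar declination: sin δ = sin ε · sin L_s = sin 59.00° × sin 167.3° = 0.18844, so δ = +10.862°.
cos h₀ = −tan(+47.4°) tan(+10.862°) = -0.2087, h₀ = 1.7810 rad.
Bracket: h₀ sin ϕ sin δ + cos ϕ cos δ sin h₀ = 1.7810×0.73610×0.18844 + 0.67688×0.98208×0.97799 = 0.247044 + 0.650119 = 0.897163.
Q̄ = (S_0/π) × [bracket] = (951/π) × 0.897163 = 271.6 W/m².

Q̄ ≈ 272 W/m²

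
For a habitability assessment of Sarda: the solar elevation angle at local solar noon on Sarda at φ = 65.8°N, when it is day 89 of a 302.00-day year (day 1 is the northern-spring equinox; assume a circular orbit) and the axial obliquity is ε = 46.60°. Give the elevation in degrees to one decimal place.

Solar longitude: λ_s = 360° × (89 − 1)/302.00 = 104.901°.
sin δ = sin 46.60° × sin 104.901° = 0.70214, so δ = +44.599°.
At local noon the hour angle is zero, so the zenith angle equals |φ − δ| = |+65.8° − (+44.599°)| = 21.201°.
Elevation = 90° − 21.201° = 68.8°.

68.8°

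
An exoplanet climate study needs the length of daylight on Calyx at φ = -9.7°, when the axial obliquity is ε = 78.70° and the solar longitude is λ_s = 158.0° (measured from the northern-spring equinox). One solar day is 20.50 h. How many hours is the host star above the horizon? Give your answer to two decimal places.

Solar declination: sin δ = sin ε · sin λ_s = sin 78.70° × sin 158.0° = 0.36734, so δ = +21.552°.
cos H₀ = −tan φ · tan δ = −tan(-9.7°) × tan(+21.552°) = 0.0675, so H₀ = 1.5032 rad = 86.13°.
Daylight = 2H₀/(2π) × 20.50 h = (1.5032/π) × 20.50 = 9.81 h.

9.81 h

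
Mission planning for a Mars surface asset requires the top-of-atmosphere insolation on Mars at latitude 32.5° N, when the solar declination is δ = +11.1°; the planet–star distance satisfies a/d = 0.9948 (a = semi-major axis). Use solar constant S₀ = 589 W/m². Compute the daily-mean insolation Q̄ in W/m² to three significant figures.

Q̄ ≈ 185 W/m²

cos H₀ = −tan(+32.5°) tan(+11.100°) = -0.1250, H₀ = 1.6961 rad.
Bracket: H₀ sin φ sin δ + cos φ cos δ sin H₀ = 1.6961×0.53730×0.19252 + 0.84339×0.98129×0.99216 = 0.175446 + 0.821122 = 0.996568.
Inverse-square distance factor (a/d)² = 0.9948² = 0.989627.
Q̄ = (S₀/π) × 0.989627 × [bracket] = (589/π) × 0.989627 × 0.996568 = 184.9 W/m².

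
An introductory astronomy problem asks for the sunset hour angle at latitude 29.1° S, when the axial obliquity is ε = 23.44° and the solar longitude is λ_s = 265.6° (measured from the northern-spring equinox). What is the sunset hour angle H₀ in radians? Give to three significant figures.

H₀ = 1.81 rad

Solar declination: sin δ = sin ε · sin λ_s = sin 23.44° × sin 265.6° = -0.39662, so δ = -23.367°.
cos H₀ = −tan φ · tan δ = −tan(-29.1°) × tan(-23.367°) = -0.2405, so H₀ = 1.8137 rad = 103.91°.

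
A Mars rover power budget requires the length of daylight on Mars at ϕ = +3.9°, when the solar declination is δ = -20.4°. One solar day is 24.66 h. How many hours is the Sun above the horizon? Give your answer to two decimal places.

12.13 h

cos h₀ = −tan ϕ · tan δ = −tan(+3.9°) × tan(-20.400°) = 0.0254, so h₀ = 1.5454 rad = 88.55°.
Daylight = 2h₀/(2π) × 24.66 h = (1.5454/π) × 24.66 = 12.13 h.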